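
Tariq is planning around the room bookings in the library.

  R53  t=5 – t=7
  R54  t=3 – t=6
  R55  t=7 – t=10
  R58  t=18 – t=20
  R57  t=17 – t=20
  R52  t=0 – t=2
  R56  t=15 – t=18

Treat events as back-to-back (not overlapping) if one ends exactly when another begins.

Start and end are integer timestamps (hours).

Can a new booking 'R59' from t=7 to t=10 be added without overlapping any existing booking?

No — it overlaps R55

R52: ends t=2 at or before R59 starts t=7 → clear.
R54: ends t=6 at or before R59 starts t=7 → clear.
R53: ends t=7 at or before R59 starts t=7 → clear.
R55: starts t=7 before R59 ends t=10, and ends t=10 after R59 starts t=7 → overlap.
R56: starts t=15 at or after R59 ends t=10 → clear.
R57: starts t=17 at or after R59 ends t=10 → clear.
R58: starts t=18 at or after R59 ends t=10 → clear.
R59 overlaps R55.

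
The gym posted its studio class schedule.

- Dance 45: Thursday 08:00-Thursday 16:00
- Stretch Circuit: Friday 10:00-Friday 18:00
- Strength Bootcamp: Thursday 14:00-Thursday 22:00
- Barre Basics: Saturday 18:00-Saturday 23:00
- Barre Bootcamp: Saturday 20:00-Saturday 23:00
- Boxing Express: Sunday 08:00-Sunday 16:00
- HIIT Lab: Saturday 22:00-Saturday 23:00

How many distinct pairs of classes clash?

Sorted by start: Dance 45, Strength Bootcamp, Stretch Circuit, Barre Basics, Barre Bootcamp, HIIT Lab, Boxing Express.
Strength Bootcamp starts before Dance 45 ends → Dance 45 and Strength Bootcamp overlap.
Stretch Circuit starts after Dance 45 ends; Dance 45 is clear from here.
Stretch Circuit starts after Strength Bootcamp ends; Strength Bootcamp is clear from here.
Barre Basics starts after Stretch Circuit ends; Stretch Circuit is clear from here.
Barre Bootcamp starts before Barre Basics ends → Barre Basics and Barre Bootcamp overlap.
HIIT Lab starts before Barre Basics ends → Barre Basics and HIIT Lab overlap.
Boxing Express starts after Barre Basics ends.
HIIT Lab starts before Barre Bootcamp ends → Barre Bootcamp and HIIT Lab overlap.
Boxing Express starts after Barre Bootcamp ends.
Boxing Express starts after HIIT Lab ends.
Overlapping pairs: Barre Basics & Barre Bootcamp, Barre Basics & HIIT Lab, Barre Bootcamp & HIIT Lab, Dance 45 & Strength Bootcamp — 4 in total.

4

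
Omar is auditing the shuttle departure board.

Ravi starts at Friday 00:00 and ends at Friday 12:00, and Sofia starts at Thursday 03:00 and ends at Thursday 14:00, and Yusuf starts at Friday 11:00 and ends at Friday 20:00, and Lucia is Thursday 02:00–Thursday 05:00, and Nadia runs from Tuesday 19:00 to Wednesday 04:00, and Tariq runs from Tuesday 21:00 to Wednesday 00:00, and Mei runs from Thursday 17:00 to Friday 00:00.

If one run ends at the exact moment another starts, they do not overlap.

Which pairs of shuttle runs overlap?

Two intervals overlap when each starts before the other ends.
Sorted by start: Nadia, Tariq, Lucia, Sofia, Mei, Ravi, Yusuf.
Tariq starts before Nadia ends → Nadia and Tariq overlap.
Lucia starts after Nadia ends — done with Nadia.
Lucia starts after Tariq ends — done with Tariq.
Sofia starts before Lucia ends → Lucia and Sofia overlap.
Mei starts after Lucia ends — done with Lucia.
Mei starts after Sofia ends — done with Sofia.
Ravi starts exactly when Mei ends (back-to-back, no overlap) — done with Mei.
Yusuf starts before Ravi ends → Ravi and Yusuf overlap.

Lucia & Sofia, Nadia & Tariq, Ravi & Yusuf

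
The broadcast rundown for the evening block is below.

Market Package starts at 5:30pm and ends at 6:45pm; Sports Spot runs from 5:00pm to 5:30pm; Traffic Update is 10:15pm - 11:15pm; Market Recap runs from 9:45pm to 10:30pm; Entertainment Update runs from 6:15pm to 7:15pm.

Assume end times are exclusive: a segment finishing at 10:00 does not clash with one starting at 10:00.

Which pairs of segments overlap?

Two intervals overlap when each starts before the other ends.
Sorted by start: Sports Spot, Market Package, Entertainment Update, Market Recap, Traffic Update.
Market Package starts exactly when Sports Spot ends (back-to-back, no overlap), so nothing later overlaps Sports Spot either.
Entertainment Update starts before Market Package ends → Market Package and Entertainment Update overlap.
Market Recap starts after Market Package ends, so nothing later overlaps Market Package either.
Market Recap starts after Entertainment Update ends, so nothing later overlaps Entertainment Update either.
Traffic Update starts before Market Recap ends → Market Recap and Traffic Update overlap.

Entertainment Update & Market Package, Market Recap & Traffic Update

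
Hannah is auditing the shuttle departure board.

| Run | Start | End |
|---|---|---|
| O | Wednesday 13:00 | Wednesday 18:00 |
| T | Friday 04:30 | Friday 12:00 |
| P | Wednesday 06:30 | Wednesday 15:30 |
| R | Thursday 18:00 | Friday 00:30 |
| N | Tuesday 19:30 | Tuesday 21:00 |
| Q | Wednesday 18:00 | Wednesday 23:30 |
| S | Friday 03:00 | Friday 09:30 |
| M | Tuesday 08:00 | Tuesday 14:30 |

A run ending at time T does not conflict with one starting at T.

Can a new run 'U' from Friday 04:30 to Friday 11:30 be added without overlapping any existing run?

No — it overlaps S, T

M: ends Tuesday 14:30 at or before U starts Friday 04:30 → clear.
N: ends Tuesday 21:00 at or before U starts Friday 04:30 → clear.
P: ends Wednesday 15:30 at or before U starts Friday 04:30 → clear.
O: ends Wednesday 18:00 at or before U starts Friday 04:30 → clear.
Q: ends Wednesday 23:30 at or before U starts Friday 04:30 → clear.
R: ends Friday 00:30 at or before U starts Friday 04:30 → clear.
S: starts Friday 03:00 before U ends Friday 11:30, and ends Friday 09:30 after U starts Friday 04:30 → overlap.
T: starts Friday 04:30 before U ends Friday 11:30, and ends Friday 12:00 after U starts Friday 04:30 → overlap.
U overlaps S, T.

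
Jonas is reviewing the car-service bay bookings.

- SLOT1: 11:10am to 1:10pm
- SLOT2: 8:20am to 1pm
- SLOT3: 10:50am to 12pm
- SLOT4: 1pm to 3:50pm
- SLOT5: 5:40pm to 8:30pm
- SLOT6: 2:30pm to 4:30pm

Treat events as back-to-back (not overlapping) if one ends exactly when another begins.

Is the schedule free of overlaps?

No

Sorted by start: SLOT2, SLOT3, SLOT1, SLOT4, SLOT6, SLOT5.
SLOT3 starts before SLOT2 ends → SLOT2 and SLOT3 overlap.
That's a conflict, so the schedule is not conflict-free.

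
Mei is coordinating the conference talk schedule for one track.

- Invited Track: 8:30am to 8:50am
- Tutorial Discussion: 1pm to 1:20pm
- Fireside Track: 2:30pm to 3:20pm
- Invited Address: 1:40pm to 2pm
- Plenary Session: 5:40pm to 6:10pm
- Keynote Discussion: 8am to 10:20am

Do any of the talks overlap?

Yes

Check each pair: they overlap iff neither finishes before the other starts.
Sorted by start: Keynote Discussion, Invited Track, Tutorial Discussion, Invited Address, Fireside Track, Plenary Session.
Invited Track starts before Keynote Discussion ends → Keynote Discussion and Invited Track overlap.
That's a conflict, so the schedule is not conflict-free.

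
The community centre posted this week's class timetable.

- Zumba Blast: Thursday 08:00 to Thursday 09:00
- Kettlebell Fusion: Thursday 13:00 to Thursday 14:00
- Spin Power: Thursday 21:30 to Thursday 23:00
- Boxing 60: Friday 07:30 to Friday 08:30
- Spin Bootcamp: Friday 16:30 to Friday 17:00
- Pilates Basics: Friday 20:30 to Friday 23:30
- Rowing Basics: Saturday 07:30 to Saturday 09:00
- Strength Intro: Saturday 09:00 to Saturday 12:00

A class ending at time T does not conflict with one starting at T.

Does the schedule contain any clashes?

No

Sorted by start: Zumba Blast, Kettlebell Fusion, Spin Power, Boxing 60, Spin Bootcamp, Pilates Basics, Rowing Basics, Strength Intro.
Kettlebell Fusion starts after Zumba Blast ends, so nothing later overlaps Zumba Blast either.
Spin Power starts after Kettlebell Fusion ends, so nothing later overlaps Kettlebell Fusion either.
Boxing 60 starts after Spin Power ends, so nothing later overlaps Spin Power either.
Spin Bootcamp starts after Boxing 60 ends, so nothing later overlaps Boxing 60 either.
Pilates Basics starts after Spin Bootcamp ends, so nothing later overlaps Spin Bootcamp either.
Rowing Basics starts after Pilates Basics ends, so nothing later overlaps Pilates Basics either.
Strength Intro starts exactly when Rowing Basics ends (back-to-back, no overlap).
Every pair is clear; the schedule has no overlaps.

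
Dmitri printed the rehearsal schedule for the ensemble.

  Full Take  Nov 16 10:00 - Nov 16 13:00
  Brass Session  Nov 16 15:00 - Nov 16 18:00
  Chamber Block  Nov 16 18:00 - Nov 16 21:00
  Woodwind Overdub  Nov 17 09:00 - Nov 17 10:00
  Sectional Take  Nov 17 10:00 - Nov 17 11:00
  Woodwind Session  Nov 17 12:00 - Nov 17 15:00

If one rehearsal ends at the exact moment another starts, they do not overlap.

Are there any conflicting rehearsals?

No

Sorted by start: Full Take, Brass Session, Chamber Block, Woodwind Overdub, Sectional Take, Woodwind Session.
Brass Session starts after Full Take ends; Full Take is clear from here.
Chamber Block starts exactly when Brass Session ends (back-to-back, no overlap); Brass Session is clear from here.
Woodwind Overdub starts after Chamber Block ends; Chamber Block is clear from here.
Sectional Take starts exactly when Woodwind Overdub ends (back-to-back, no overlap); Woodwind Overdub is clear from here.
Woodwind Session starts after Sectional Take ends.
Every pair is clear; the schedule has no overlaps.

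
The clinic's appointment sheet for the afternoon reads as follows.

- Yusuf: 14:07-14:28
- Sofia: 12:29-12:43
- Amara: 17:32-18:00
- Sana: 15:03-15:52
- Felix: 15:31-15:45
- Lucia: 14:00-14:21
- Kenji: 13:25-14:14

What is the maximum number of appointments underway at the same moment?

3

Sort all start/end points and keep a running count:
12:29 start Sofia → 1
12:43 end Sofia → 0
13:25 start Kenji → 1
14:00 start Lucia → 2
14:07 start Yusuf → 3
14:14 end Kenji → 2
14:21 end Lucia → 1
14:28 end Yusuf → 0
15:03 start Sana → 1
15:31 start Felix → 2
15:45 end Felix → 1
15:52 end Sana → 0
17:32 start Amara → 1
18:00 end Amara → 0
Peak is 3, at 14:07 (Kenji, Lucia, Yusuf).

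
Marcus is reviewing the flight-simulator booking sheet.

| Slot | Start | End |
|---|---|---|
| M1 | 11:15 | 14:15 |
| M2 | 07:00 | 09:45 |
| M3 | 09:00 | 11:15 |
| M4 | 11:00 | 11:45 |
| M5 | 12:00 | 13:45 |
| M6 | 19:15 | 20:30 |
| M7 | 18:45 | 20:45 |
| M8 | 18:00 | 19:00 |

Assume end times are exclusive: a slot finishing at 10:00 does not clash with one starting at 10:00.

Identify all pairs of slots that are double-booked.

M1 & M4, M1 & M5, M2 & M3, M3 & M4, M6 & M7, M7 & M8

Sorted by start: M2, M3, M4, M1, M5, M8, M7, M6.
M3 starts before M2 ends → M2 and M3 overlap.
M4 starts after M2 ends, so M2 has no further overlaps.
M4 starts before M3 ends → M3 and M4 overlap.
M1 starts exactly when M3 ends (back-to-back, no overlap), so M3 has no further overlaps.
M1 starts before M4 ends → M4 and M1 overlap.
M5 starts after M4 ends, so M4 has no further overlaps.
M5 starts before M1 ends → M1 and M5 overlap.
M8 starts after M1 ends, so M1 has no further overlaps.
M8 starts after M5 ends, so M5 has no further overlaps.
M7 starts before M8 ends → M8 and M7 overlap.
M6 starts after M8 ends.
M6 starts before M7 ends → M7 and M6 overlap.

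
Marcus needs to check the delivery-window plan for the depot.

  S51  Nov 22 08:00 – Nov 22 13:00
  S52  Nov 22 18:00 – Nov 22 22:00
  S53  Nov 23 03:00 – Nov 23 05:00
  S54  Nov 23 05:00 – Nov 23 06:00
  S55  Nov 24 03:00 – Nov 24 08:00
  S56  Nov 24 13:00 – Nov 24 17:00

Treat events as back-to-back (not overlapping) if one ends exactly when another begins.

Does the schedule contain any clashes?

No

Sorted by start: S51, S52, S53, S54, S55, S56.
S52 starts after S51 ends, so S51 has no further overlaps.
S53 starts after S52 ends, so S52 has no further overlaps.
S54 starts exactly when S53 ends (back-to-back, no overlap), so S53 has no further overlaps.
S55 starts after S54 ends, so S54 has no further overlaps.
S56 starts after S55 ends.
Every pair is clear; the schedule has no overlaps.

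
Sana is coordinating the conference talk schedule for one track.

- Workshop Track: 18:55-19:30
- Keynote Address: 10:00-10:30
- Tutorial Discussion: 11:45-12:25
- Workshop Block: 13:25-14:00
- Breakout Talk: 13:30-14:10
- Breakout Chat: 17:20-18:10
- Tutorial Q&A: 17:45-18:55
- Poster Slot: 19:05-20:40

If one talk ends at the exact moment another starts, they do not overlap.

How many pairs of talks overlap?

3

Two intervals overlap when each starts before the other ends.
Sorted by start: Keynote Address, Tutorial Discussion, Workshop Block, Breakout Talk, Breakout Chat, Tutorial Q&A, Workshop Track, Poster Slot.
Tutorial Discussion starts after Keynote Address ends; Keynote Address is clear from here.
Workshop Block starts after Tutorial Discussion ends; Tutorial Discussion is clear from here.
Breakout Talk starts before Workshop Block ends → Workshop Block and Breakout Talk overlap.
Breakout Chat starts after Workshop Block ends; Workshop Block is clear from here.
Breakout Chat starts after Breakout Talk ends; Breakout Talk is clear from here.
Tutorial Q&A starts before Breakout Chat ends → Breakout Chat and Tutorial Q&A overlap.
Workshop Track starts after Breakout Chat ends; Breakout Chat is clear from here.
Workshop Track starts exactly when Tutorial Q&A ends (back-to-back, no overlap); Tutorial Q&A is clear from here.
Poster Slot starts before Workshop Track ends → Workshop Track and Poster Slot overlap.
Overlapping pairs: Breakout Chat & Tutorial Q&A, Breakout Talk & Workshop Block, Poster Slot & Workshop Track — 3 in total.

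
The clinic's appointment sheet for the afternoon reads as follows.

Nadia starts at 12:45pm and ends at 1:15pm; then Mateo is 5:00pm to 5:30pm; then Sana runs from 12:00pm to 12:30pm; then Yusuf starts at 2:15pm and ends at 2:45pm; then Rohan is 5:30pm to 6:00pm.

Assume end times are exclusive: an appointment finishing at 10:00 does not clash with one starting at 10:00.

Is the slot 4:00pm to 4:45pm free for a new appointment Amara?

Sana: ends 12:30pm at or before Amara starts 4:00pm → clear.
Nadia: ends 1:15pm at or before Amara starts 4:00pm → clear.
Yusuf: ends 2:45pm at or before Amara starts 4:00pm → clear.
Mateo: starts 5:00pm at or after Amara ends 4:45pm → clear.
Rohan: starts 5:30pm at or after Amara ends 4:45pm → clear.

Yes — the slot is free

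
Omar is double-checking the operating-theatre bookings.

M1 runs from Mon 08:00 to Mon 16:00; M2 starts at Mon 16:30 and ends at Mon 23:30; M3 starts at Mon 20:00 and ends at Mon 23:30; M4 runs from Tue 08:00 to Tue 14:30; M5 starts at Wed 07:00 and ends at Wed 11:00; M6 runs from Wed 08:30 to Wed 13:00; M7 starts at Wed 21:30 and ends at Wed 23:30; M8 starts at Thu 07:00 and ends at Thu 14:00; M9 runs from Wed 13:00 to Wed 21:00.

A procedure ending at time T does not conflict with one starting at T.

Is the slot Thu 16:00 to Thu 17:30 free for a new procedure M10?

Yes — the slot is free

M1: ends Mon 16:00 at or before M10 starts Thu 16:00 → clear.
M2: ends Mon 23:30 at or before M10 starts Thu 16:00 → clear.
M3: ends Mon 23:30 at or before M10 starts Thu 16:00 → clear.
M4: ends Tue 14:30 at or before M10 starts Thu 16:00 → clear.
M5: ends Wed 11:00 at or before M10 starts Thu 16:00 → clear.
M6: ends Wed 13:00 at or before M10 starts Thu 16:00 → clear.
M9: ends Wed 21:00 at or before M10 starts Thu 16:00 → clear.
M7: ends Wed 23:30 at or before M10 starts Thu 16:00 → clear.
M8: ends Thu 14:00 at or before M10 starts Thu 16:00 → clear.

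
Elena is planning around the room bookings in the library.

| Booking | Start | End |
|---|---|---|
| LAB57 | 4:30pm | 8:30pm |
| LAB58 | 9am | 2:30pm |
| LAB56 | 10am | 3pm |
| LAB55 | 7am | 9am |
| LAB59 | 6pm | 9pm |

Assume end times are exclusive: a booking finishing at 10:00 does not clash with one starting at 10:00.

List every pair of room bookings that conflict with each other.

LAB56 & LAB58, LAB57 & LAB59

Check each pair: they overlap iff neither finishes before the other starts.
Sorted by start: LAB55, LAB58, LAB56, LAB57, LAB59.
LAB58 starts exactly when LAB55 ends (back-to-back, no overlap); LAB55 is clear from here.
LAB56 starts before LAB58 ends → LAB58 and LAB56 overlap.
LAB57 starts after LAB58 ends; LAB58 is clear from here.
LAB57 starts after LAB56 ends; LAB56 is clear from here.
LAB59 starts before LAB57 ends → LAB57 and LAB59 overlap.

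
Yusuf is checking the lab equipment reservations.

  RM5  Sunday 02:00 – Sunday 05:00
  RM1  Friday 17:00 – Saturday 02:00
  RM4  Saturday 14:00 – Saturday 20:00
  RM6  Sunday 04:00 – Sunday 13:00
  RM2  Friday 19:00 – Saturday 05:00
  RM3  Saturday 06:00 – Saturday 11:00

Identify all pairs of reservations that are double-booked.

RM1 & RM2, RM5 & RM6

Sorted by start: RM1, RM2, RM3, RM4, RM5, RM6.
RM2 starts before RM1 ends → RM1 and RM2 overlap.
RM3 starts after RM1 ends, so nothing later overlaps RM1 either.
RM3 starts after RM2 ends, so nothing later overlaps RM2 either.
RM4 starts after RM3 ends, so nothing later overlaps RM3 either.
RM5 starts after RM4 ends, so nothing later overlaps RM4 either.
RM6 starts before RM5 ends → RM5 and RM6 overlap.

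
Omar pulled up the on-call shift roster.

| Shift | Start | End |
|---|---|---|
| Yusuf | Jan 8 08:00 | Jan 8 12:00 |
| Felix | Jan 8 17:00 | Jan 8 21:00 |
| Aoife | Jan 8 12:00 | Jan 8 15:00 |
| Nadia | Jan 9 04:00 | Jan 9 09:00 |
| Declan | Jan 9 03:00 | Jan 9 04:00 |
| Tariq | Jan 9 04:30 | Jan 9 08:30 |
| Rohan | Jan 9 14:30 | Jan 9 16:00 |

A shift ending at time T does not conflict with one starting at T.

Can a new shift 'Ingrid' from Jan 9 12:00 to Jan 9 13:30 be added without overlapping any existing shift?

Yes — the slot is free

Yusuf: ends Jan 8 12:00 at or before Ingrid starts Jan 9 12:00 → clear.
Aoife: ends Jan 8 15:00 at or before Ingrid starts Jan 9 12:00 → clear.
Felix: ends Jan 8 21:00 at or before Ingrid starts Jan 9 12:00 → clear.
Declan: ends Jan 9 04:00 at or before Ingrid starts Jan 9 12:00 → clear.
Nadia: ends Jan 9 09:00 at or before Ingrid starts Jan 9 12:00 → clear.
Tariq: ends Jan 9 08:30 at or before Ingrid starts Jan 9 12:00 → clear.
Rohan: starts Jan 9 14:30 at or after Ingrid ends Jan 9 13:30 → clear.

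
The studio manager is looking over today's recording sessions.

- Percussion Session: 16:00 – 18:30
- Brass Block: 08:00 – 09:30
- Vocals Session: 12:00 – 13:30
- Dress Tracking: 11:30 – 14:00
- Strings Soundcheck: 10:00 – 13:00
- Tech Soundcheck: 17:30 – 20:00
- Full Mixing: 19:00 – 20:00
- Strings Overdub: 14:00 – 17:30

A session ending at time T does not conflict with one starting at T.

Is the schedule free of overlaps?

Two intervals overlap when each starts before the other ends.
Sorted by start: Brass Block, Strings Soundcheck, Dress Tracking, Vocals Session, Strings Overdub, Percussion Session, Tech Soundcheck, Full Mixing.
Strings Soundcheck starts after Brass Block ends — done with Brass Block.
Dress Tracking starts before Strings Soundcheck ends → Strings Soundcheck and Dress Tracking overlap.
That's a conflict, so the schedule is not conflict-free.

No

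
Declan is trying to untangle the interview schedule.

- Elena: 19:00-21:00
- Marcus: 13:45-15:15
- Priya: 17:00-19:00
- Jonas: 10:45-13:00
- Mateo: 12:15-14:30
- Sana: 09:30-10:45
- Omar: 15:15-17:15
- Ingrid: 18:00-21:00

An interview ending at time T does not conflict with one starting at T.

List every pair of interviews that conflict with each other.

Elena & Ingrid, Ingrid & Priya, Jonas & Mateo, Marcus & Mateo, Omar & Priya

Two intervals overlap when each starts before the other ends.
Sorted by start: Sana, Jonas, Mateo, Marcus, Omar, Priya, Ingrid, Elena.
Jonas starts exactly when Sana ends (back-to-back, no overlap), so Sana has no further overlaps.
Mateo starts before Jonas ends → Jonas and Mateo overlap.
Marcus starts after Jonas ends, so Jonas has no further overlaps.
Marcus starts before Mateo ends → Mateo and Marcus overlap.
Omar starts after Mateo ends, so Mateo has no further overlaps.
Omar starts exactly when Marcus ends (back-to-back, no overlap), so Marcus has no further overlaps.
Priya starts before Omar ends → Omar and Priya overlap.
Ingrid starts after Omar ends, so Omar has no further overlaps.
Ingrid starts before Priya ends → Priya and Ingrid overlap.
Elena starts exactly when Priya ends (back-to-back, no overlap).
Elena starts before Ingrid ends → Ingrid and Elena overlap.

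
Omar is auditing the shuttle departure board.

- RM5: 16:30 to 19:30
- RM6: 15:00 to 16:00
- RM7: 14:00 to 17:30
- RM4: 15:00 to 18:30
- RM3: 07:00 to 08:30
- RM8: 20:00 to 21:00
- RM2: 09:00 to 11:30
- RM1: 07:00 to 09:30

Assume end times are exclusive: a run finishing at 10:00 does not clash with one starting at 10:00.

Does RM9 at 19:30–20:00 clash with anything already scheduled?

No — it doesn't clash with anything

RM1: ends 09:30 at or before RM9 starts 19:30 → clear.
RM3: ends 08:30 at or before RM9 starts 19:30 → clear.
RM2: ends 11:30 at or before RM9 starts 19:30 → clear.
RM7: ends 17:30 at or before RM9 starts 19:30 → clear.
RM4: ends 18:30 at or before RM9 starts 19:30 → clear.
RM6: ends 16:00 at or before RM9 starts 19:30 → clear.
RM5: ends 19:30 at or before RM9 starts 19:30 → clear.
RM8: starts 20:00 at or after RM9 ends 20:00 → clear.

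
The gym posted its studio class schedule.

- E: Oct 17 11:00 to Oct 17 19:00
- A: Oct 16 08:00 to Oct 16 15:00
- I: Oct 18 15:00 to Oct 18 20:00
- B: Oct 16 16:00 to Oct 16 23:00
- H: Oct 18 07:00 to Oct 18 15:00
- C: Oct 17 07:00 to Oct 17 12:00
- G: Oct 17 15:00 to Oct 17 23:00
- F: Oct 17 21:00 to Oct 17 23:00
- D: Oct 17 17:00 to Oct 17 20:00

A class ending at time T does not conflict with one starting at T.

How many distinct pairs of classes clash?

5

Check each pair: they overlap iff neither finishes before the other starts.
Sorted by start: A, B, C, E, G, D, F, H, I.
B starts after A ends, so A has no further overlaps.
C starts after B ends, so B has no further overlaps.
E starts before C ends → C and E overlap.
G starts after C ends, so C has no further overlaps.
G starts before E ends → E and G overlap.
D starts before E ends → E and D overlap.
F starts after E ends, so E has no further overlaps.
D starts before G ends → G and D overlap.
F starts before G ends → G and F overlap.
H starts after G ends, so G has no further overlaps.
F starts after D ends, so D has no further overlaps.
H starts after F ends, so F has no further overlaps.
I starts exactly when H ends (back-to-back, no overlap).
Overlapping pairs: C & E, D & E, D & G, E & G, F & G — 5 in total.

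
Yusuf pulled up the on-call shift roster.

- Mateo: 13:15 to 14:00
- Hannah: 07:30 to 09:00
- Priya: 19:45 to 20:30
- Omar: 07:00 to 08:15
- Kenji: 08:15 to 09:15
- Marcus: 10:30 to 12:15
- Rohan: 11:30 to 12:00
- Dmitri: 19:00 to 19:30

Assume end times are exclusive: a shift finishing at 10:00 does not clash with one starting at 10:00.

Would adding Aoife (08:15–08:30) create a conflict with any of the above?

Omar: ends 08:15 at or before Aoife starts 08:15 → clear.
Hannah: starts 07:30 before Aoife ends 08:30, and ends 09:00 after Aoife starts 08:15 → overlap.
Kenji: starts 08:15 before Aoife ends 08:30, and ends 09:15 after Aoife starts 08:15 → overlap.
Marcus: starts 10:30 at or after Aoife ends 08:30 → clear.
Rohan: starts 11:30 at or after Aoife ends 08:30 → clear.
Mateo: starts 13:15 at or after Aoife ends 08:30 → clear.
Dmitri: starts 19:00 at or after Aoife ends 08:30 → clear.
Priya: starts 19:45 at or after Aoife ends 08:30 → clear.
Aoife overlaps Hannah, Kenji.

Yes — it overlaps Hannah, Kenji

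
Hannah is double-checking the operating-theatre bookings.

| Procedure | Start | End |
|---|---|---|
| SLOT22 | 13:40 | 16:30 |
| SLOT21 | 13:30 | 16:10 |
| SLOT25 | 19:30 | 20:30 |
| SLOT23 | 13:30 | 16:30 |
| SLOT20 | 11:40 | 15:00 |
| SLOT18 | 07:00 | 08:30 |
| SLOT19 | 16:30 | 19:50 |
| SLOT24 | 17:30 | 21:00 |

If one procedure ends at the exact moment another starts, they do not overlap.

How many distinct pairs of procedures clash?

Sorted by start: SLOT18, SLOT20, SLOT21, SLOT23, SLOT22, SLOT19, SLOT24, SLOT25.
SLOT20 starts after SLOT18 ends; SLOT18 is clear from here.
SLOT21 starts before SLOT20 ends → SLOT20 and SLOT21 overlap.
SLOT23 starts before SLOT20 ends → SLOT20 and SLOT23 overlap.
SLOT22 starts before SLOT20 ends → SLOT20 and SLOT22 overlap.
SLOT19 starts after SLOT20 ends; SLOT20 is clear from here.
SLOT23 starts before SLOT21 ends → SLOT21 and SLOT23 overlap.
SLOT22 starts before SLOT21 ends → SLOT21 and SLOT22 overlap.
SLOT19 starts after SLOT21 ends; SLOT21 is clear from here.
SLOT22 starts before SLOT23 ends → SLOT23 and SLOT22 overlap.
SLOT19 starts exactly when SLOT23 ends (back-to-back, no overlap); SLOT23 is clear from here.
SLOT19 starts exactly when SLOT22 ends (back-to-back, no overlap); SLOT22 is clear from here.
SLOT24 starts before SLOT19 ends → SLOT19 and SLOT24 overlap.
SLOT25 starts before SLOT19 ends → SLOT19 and SLOT25 overlap.
SLOT25 starts before SLOT24 ends → SLOT24 and SLOT25 overlap.
Overlapping pairs: SLOT19 & SLOT24, SLOT19 & SLOT25, SLOT20 & SLOT21, SLOT20 & SLOT22, SLOT20 & SLOT23, SLOT21 & SLOT22, SLOT21 & SLOT23, SLOT22 & SLOT23, SLOT24 & SLOT25 — 9 in total.

9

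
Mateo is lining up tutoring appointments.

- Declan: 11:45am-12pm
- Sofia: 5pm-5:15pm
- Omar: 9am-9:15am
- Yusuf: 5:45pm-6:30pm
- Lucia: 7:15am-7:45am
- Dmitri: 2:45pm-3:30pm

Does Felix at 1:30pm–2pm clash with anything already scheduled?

Lucia: ends 7:45am at or before Felix starts 1:30pm → clear.
Omar: ends 9:15am at or before Felix starts 1:30pm → clear.
Declan: ends 12pm at or before Felix starts 1:30pm → clear.
Dmitri: starts 2:45pm at or after Felix ends 2pm → clear.
Sofia: starts 5pm at or after Felix ends 2pm → clear.
Yusuf: starts 5:45pm at or after Felix ends 2pm → clear.

No — it doesn't clash with anything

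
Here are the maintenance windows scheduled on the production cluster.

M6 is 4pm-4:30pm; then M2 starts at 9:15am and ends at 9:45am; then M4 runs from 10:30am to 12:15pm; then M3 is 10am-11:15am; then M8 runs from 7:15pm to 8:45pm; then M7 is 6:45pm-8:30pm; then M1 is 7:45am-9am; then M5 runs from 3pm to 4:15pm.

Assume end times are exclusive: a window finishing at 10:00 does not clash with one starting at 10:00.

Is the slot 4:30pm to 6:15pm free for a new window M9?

Yes — the slot is free

M1: ends 9am at or before M9 starts 4:30pm → clear.
M2: ends 9:45am at or before M9 starts 4:30pm → clear.
M3: ends 11:15am at or before M9 starts 4:30pm → clear.
M4: ends 12:15pm at or before M9 starts 4:30pm → clear.
M5: ends 4:15pm at or before M9 starts 4:30pm → clear.
M6: ends 4:30pm at or before M9 starts 4:30pm → clear.
M7: starts 6:45pm at or after M9 ends 6:15pm → clear.
M8: starts 7:15pm at or after M9 ends 6:15pm → clear.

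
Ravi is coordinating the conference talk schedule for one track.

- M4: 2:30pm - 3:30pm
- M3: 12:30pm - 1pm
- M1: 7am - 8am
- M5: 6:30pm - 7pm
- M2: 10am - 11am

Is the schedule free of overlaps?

Sorted by start: M1, M2, M3, M4, M5.
M2 starts after M1 ends, so M1 has no further overlaps.
M3 starts after M2 ends, so M2 has no further overlaps.
M4 starts after M3 ends, so M3 has no further overlaps.
M5 starts after M4 ends.
Every pair is clear; the schedule has no overlaps.

Yes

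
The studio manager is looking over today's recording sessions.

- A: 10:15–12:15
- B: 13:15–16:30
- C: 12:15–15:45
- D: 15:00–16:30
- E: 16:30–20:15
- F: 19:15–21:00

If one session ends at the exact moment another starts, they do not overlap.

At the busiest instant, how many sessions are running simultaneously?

Walk through starts and ends in time order (an end at T is processed before a start at T):
10:15 start A → 1
12:15 end A → 0
12:15 start C → 1
13:15 start B → 2
15:00 start D → 3
15:45 end C → 2
16:30 end B → 1
16:30 end D → 0
16:30 start E → 1
19:15 start F → 2
20:15 end E → 1
21:00 end F → 0
Peak is 3, at 15:00 (B, C, D).

3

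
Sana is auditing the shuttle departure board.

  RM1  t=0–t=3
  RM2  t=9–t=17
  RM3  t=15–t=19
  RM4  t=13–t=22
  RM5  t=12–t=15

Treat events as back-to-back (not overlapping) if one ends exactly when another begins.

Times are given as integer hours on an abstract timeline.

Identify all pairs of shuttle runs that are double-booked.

RM2 & RM3, RM2 & RM4, RM2 & RM5, RM3 & RM4, RM4 & RM5

Sorted by start: RM1, RM2, RM5, RM4, RM3.
RM2 starts after RM1 ends, so nothing later overlaps RM1 either.
RM5 starts before RM2 ends → RM2 and RM5 overlap.
RM4 starts before RM2 ends → RM2 and RM4 overlap.
RM3 starts before RM2 ends → RM2 and RM3 overlap.
RM4 starts before RM5 ends → RM5 and RM4 overlap.
RM3 starts exactly when RM5 ends (back-to-back, no overlap).
RM3 starts before RM4 ends → RM4 and RM3 overlap.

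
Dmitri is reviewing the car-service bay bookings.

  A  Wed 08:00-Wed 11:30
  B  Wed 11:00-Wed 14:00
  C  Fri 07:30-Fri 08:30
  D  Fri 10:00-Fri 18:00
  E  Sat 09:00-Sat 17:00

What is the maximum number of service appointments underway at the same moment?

2

Sweep the timeline, counting +1 at each start and −1 at each end (ends before starts at a tie):
Wed 08:00 start A → 1
Wed 11:00 start B → 2
Wed 11:30 end A → 1
Wed 14:00 end B → 0
Fri 07:30 start C → 1
Fri 08:30 end C → 0
Fri 10:00 start D → 1
Fri 18:00 end D → 0
Sat 09:00 start E → 1
Sat 17:00 end E → 0
Peak is 2, at Wed 11:00 (A, B).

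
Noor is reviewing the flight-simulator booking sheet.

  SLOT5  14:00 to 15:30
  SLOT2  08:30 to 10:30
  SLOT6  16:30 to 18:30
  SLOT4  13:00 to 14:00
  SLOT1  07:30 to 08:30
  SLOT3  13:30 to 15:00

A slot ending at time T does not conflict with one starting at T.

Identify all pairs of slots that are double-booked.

Check each pair: they overlap iff neither finishes before the other starts.
Sorted by start: SLOT1, SLOT2, SLOT4, SLOT3, SLOT5, SLOT6.
SLOT2 starts exactly when SLOT1 ends (back-to-back, no overlap), so nothing later overlaps SLOT1 either.
SLOT4 starts after SLOT2 ends, so nothing later overlaps SLOT2 either.
SLOT3 starts before SLOT4 ends → SLOT4 and SLOT3 overlap.
SLOT5 starts exactly when SLOT4 ends (back-to-back, no overlap), so nothing later overlaps SLOT4 either.
SLOT5 starts before SLOT3 ends → SLOT3 and SLOT5 overlap.
SLOT6 starts after SLOT3 ends.
SLOT6 starts after SLOT5 ends.

SLOT3 & SLOT4, SLOT3 & SLOT5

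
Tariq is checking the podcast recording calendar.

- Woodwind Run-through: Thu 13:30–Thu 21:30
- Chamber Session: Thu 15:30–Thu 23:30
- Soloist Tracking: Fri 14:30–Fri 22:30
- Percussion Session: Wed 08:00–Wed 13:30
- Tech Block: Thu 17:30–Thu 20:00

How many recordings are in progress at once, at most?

3

Walk through starts and ends in time order (an end at T is processed before a start at T):
Wed 08:00 start Percussion Session → 1
Wed 13:30 end Percussion Session → 0
Thu 13:30 start Woodwind Run-through → 1
Thu 15:30 start Chamber Session → 2
Thu 17:30 start Tech Block → 3
Thu 20:00 end Tech Block → 2
Thu 21:30 end Woodwind Run-through → 1
Thu 23:30 end Chamber Session → 0
Fri 14:30 start Soloist Tracking → 1
Fri 22:30 end Soloist Tracking → 0
Peak is 3, at Thu 17:30 (Chamber Session, Tech Block, Woodwind Run-through).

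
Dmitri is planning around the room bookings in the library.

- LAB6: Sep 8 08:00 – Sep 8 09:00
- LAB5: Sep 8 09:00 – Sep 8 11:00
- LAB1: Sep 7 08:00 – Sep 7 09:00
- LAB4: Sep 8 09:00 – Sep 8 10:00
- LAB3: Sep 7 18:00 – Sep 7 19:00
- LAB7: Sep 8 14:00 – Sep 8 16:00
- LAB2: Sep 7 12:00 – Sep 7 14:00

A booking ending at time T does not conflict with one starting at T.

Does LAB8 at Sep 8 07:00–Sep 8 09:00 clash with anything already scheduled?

LAB1: ends Sep 7 09:00 at or before LAB8 starts Sep 8 07:00 → clear.
LAB2: ends Sep 7 14:00 at or before LAB8 starts Sep 8 07:00 → clear.
LAB3: ends Sep 7 19:00 at or before LAB8 starts Sep 8 07:00 → clear.
LAB6: starts Sep 8 08:00 before LAB8 ends Sep 8 09:00, and ends Sep 8 09:00 after LAB8 starts Sep 8 07:00 → overlap.
LAB4: starts Sep 8 09:00 at or after LAB8 ends Sep 8 09:00 → clear.
LAB5: starts Sep 8 09:00 at or after LAB8 ends Sep 8 09:00 → clear.
LAB7: starts Sep 8 14:00 at or after LAB8 ends Sep 8 09:00 → clear.
LAB8 overlaps LAB6.

Yes — it overlaps LAB6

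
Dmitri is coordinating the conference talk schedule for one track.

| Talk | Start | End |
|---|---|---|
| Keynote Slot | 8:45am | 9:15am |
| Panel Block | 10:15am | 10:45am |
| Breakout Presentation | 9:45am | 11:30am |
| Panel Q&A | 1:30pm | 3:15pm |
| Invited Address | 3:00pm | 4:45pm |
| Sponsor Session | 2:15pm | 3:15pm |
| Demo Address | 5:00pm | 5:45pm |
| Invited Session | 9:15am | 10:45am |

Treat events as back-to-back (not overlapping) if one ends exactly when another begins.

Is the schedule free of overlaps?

Two intervals overlap when each starts before the other ends.
Sorted by start: Keynote Slot, Invited Session, Breakout Presentation, Panel Block, Panel Q&A, Sponsor Session, Invited Address, Demo Address.
Invited Session starts exactly when Keynote Slot ends (back-to-back, no overlap), so nothing later overlaps Keynote Slot either.
Breakout Presentation starts before Invited Session ends → Invited Session and Breakout Presentation overlap.
That's a conflict, so the schedule is not conflict-free.

No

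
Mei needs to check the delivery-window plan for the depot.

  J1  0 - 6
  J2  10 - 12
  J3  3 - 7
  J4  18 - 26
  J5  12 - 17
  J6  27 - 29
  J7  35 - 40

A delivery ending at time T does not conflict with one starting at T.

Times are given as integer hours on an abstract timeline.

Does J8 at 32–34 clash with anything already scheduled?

J1: ends 6 at or before J8 starts 32 → clear.
J3: ends 7 at or before J8 starts 32 → clear.
J2: ends 12 at or before J8 starts 32 → clear.
J5: ends 17 at or before J8 starts 32 → clear.
J4: ends 26 at or before J8 starts 32 → clear.
J6: ends 29 at or before J8 starts 32 → clear.
J7: starts 35 at or after J8 ends 34 → clear.

No — it doesn't clash with anything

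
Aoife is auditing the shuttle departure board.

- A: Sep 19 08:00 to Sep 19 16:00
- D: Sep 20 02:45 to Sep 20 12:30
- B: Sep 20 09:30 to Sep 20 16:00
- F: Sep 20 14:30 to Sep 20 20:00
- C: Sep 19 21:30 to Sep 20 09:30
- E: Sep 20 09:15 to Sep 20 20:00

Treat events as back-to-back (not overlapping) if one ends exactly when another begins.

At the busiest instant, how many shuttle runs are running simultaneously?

Sweep the timeline, counting +1 at each start and −1 at each end (ends before starts at a tie):
Sep 19 08:00 start A → 1
Sep 19 16:00 end A → 0
Sep 19 21:30 start C → 1
Sep 20 02:45 start D → 2
Sep 20 09:15 start E → 3
Sep 20 09:30 end C → 2
Sep 20 09:30 start B → 3
Sep 20 12:30 end D → 2
Sep 20 14:30 start F → 3
Sep 20 16:00 end B → 2
Sep 20 20:00 end E → 1
Sep 20 20:00 end F → 0
Peak is 3, at Sep 20 09:15 (C, D, E).

3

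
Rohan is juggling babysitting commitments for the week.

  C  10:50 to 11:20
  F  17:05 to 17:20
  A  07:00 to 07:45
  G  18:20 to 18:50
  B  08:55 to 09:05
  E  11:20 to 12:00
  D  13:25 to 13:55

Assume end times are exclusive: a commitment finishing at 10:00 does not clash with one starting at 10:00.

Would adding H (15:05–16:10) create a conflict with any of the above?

A: ends 07:45 at or before H starts 15:05 → clear.
B: ends 09:05 at or before H starts 15:05 → clear.
C: ends 11:20 at or before H starts 15:05 → clear.
E: ends 12:00 at or before H starts 15:05 → clear.
D: ends 13:55 at or before H starts 15:05 → clear.
F: starts 17:05 at or after H ends 16:10 → clear.
G: starts 18:20 at or after H ends 16:10 → clear.

No — it doesn't clash with anything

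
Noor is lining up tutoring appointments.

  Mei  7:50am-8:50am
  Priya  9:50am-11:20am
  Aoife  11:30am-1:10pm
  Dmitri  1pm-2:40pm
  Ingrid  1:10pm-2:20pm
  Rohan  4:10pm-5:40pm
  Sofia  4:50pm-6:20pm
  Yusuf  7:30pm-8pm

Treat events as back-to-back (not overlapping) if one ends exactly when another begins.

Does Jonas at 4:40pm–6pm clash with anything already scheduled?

Mei: ends 8:50am at or before Jonas starts 4:40pm → clear.
Priya: ends 11:20am at or before Jonas starts 4:40pm → clear.
Aoife: ends 1:10pm at or before Jonas starts 4:40pm → clear.
Dmitri: ends 2:40pm at or before Jonas starts 4:40pm → clear.
Ingrid: ends 2:20pm at or before Jonas starts 4:40pm → clear.
Rohan: starts 4:10pm before Jonas ends 6pm, and ends 5:40pm after Jonas starts 4:40pm → overlap.
Sofia: starts 4:50pm before Jonas ends 6pm, and ends 6:20pm after Jonas starts 4:40pm → overlap.
Yusuf: starts 7:30pm at or after Jonas ends 6pm → clear.
Jonas overlaps Rohan, Sofia.

Yes — it overlaps Rohan, Sofia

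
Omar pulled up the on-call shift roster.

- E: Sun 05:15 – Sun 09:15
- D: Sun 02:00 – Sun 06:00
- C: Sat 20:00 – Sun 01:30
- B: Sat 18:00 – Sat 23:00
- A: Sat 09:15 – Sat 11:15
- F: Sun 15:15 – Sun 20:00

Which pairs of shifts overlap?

Sorted by start: A, B, C, D, E, F.
B starts after A ends, so A has no further overlaps.
C starts before B ends → B and C overlap.
D starts after B ends, so B has no further overlaps.
D starts after C ends, so C has no further overlaps.
E starts before D ends → D and E overlap.
F starts after D ends.
F starts after E ends.

B & C, D & E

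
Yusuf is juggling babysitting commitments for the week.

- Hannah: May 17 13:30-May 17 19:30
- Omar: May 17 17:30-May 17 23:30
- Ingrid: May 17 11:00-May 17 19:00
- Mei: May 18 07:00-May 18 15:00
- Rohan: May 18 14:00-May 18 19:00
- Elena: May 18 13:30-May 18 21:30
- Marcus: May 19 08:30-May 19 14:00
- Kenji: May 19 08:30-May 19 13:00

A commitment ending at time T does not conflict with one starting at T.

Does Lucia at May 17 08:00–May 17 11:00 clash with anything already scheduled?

Ingrid: starts May 17 11:00 at or after Lucia ends May 17 11:00 → clear.
Hannah: starts May 17 13:30 at or after Lucia ends May 17 11:00 → clear.
Omar: starts May 17 17:30 at or after Lucia ends May 17 11:00 → clear.
Mei: starts May 18 07:00 at or after Lucia ends May 17 11:00 → clear.
Elena: starts May 18 13:30 at or after Lucia ends May 17 11:00 → clear.
Rohan: starts May 18 14:00 at or after Lucia ends May 17 11:00 → clear.
Marcus: starts May 19 08:30 at or after Lucia ends May 17 11:00 → clear.
Kenji: starts May 19 08:30 at or after Lucia ends May 17 11:00 → clear.

No — it doesn't clash with anything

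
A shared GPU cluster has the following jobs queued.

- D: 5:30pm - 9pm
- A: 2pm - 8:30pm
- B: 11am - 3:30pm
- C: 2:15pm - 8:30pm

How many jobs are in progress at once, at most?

Sort all start/end points and keep a running count:
11am start B → 1
2pm start A → 2
2:15pm start C → 3
3:30pm end B → 2
5:30pm start D → 3
8:30pm end A → 2
8:30pm end C → 1
9pm end D → 0
Peak is 3, at 2:15pm (A, B, C).

3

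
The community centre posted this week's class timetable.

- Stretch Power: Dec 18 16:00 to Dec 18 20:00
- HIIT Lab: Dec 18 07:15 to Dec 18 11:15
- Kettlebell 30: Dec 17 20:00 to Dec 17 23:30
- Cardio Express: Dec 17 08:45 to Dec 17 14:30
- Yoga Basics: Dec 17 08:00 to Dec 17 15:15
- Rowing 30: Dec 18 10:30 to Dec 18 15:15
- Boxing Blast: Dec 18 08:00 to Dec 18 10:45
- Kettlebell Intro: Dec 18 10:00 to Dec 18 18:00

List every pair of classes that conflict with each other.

Boxing Blast & HIIT Lab, Boxing Blast & Kettlebell Intro, Boxing Blast & Rowing 30, Cardio Express & Yoga Basics, HIIT Lab & Kettlebell Intro, HIIT Lab & Rowing 30, Kettlebell Intro & Rowing 30, Kettlebell Intro & Stretch Power

Sorted by start: Yoga Basics, Cardio Express, Kettlebell 30, HIIT Lab, Boxing Blast, Kettlebell Intro, Rowing 30, Stretch Power.
Cardio Express starts before Yoga Basics ends → Yoga Basics and Cardio Express overlap.
Kettlebell 30 starts after Yoga Basics ends — done with Yoga Basics.
Kettlebell 30 starts after Cardio Express ends — done with Cardio Express.
HIIT Lab starts after Kettlebell 30 ends — done with Kettlebell 30.
Boxing Blast starts before HIIT Lab ends → HIIT Lab and Boxing Blast overlap.
Kettlebell Intro starts before HIIT Lab ends → HIIT Lab and Kettlebell Intro overlap.
Rowing 30 starts before HIIT Lab ends → HIIT Lab and Rowing 30 overlap.
Stretch Power starts after HIIT Lab ends.
Kettlebell Intro starts before Boxing Blast ends → Boxing Blast and Kettlebell Intro overlap.
Rowing 30 starts before Boxing Blast ends → Boxing Blast and Rowing 30 overlap.
Stretch Power starts after Boxing Blast ends.
Rowing 30 starts before Kettlebell Intro ends → Kettlebell Intro and Rowing 30 overlap.
Stretch Power starts before Kettlebell Intro ends → Kettlebell Intro and Stretch Power overlap.
Stretch Power starts after Rowing 30 ends.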